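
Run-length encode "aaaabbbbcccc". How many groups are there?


Input: aaaabbbbcccc
Scanning for consecutive runs:
  Group 1: 'a' x 4 (positions 0-3)
  Group 2: 'b' x 4 (positions 4-7)
  Group 3: 'c' x 4 (positions 8-11)
Total groups: 3

3


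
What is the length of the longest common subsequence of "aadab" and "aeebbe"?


LCS of "aadab" and "aeebbe"
DP table:
           a    e    e    b    b    e
      0    0    0    0    0    0    0
  a   0    1    1    1    1    1    1
  a   0    1    1    1    1    1    1
  d   0    1    1    1    1    1    1
  a   0    1    1    1    1    1    1
  b   0    1    1    1    2    2    2
LCS length = dp[5][6] = 2

2


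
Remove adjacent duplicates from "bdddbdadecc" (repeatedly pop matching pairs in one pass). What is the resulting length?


Input: bdddbdadecc
Stack-based adjacent duplicate removal:
  Read 'b': push. Stack: b
  Read 'd': push. Stack: bd
  Read 'd': matches stack top 'd' => pop. Stack: b
  Read 'd': push. Stack: bd
  Read 'b': push. Stack: bdb
  Read 'd': push. Stack: bdbd
  Read 'a': push. Stack: bdbda
  Read 'd': push. Stack: bdbdad
  Read 'e': push. Stack: bdbdade
  Read 'c': push. Stack: bdbdadec
  Read 'c': matches stack top 'c' => pop. Stack: bdbdade
Final stack: "bdbdade" (length 7)

7


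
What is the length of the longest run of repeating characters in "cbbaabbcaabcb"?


Input: "cbbaabbcaabcb"
Scanning for longest run:
  Position 1 ('b'): new char, reset run to 1
  Position 2 ('b'): continues run of 'b', length=2
  Position 3 ('a'): new char, reset run to 1
  Position 4 ('a'): continues run of 'a', length=2
  Position 5 ('b'): new char, reset run to 1
  Position 6 ('b'): continues run of 'b', length=2
  Position 7 ('c'): new char, reset run to 1
  Position 8 ('a'): new char, reset run to 1
  Position 9 ('a'): continues run of 'a', length=2
  Position 10 ('b'): new char, reset run to 1
  Position 11 ('c'): new char, reset run to 1
  Position 12 ('b'): new char, reset run to 1
Longest run: 'b' with length 2

2


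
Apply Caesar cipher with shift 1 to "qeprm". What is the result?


Caesar cipher: shift "qeprm" by 1
  'q' (pos 16) + 1 = pos 17 = 'r'
  'e' (pos 4) + 1 = pos 5 = 'f'
  'p' (pos 15) + 1 = pos 16 = 'q'
  'r' (pos 17) + 1 = pos 18 = 's'
  'm' (pos 12) + 1 = pos 13 = 'n'
Result: rfqsn

rfqsn


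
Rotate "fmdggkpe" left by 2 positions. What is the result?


Input: "fmdggkpe", rotate left by 2
First 2 characters: "fm"
Remaining characters: "dggkpe"
Concatenate remaining + first: "dggkpe" + "fm" = "dggkpefm"

dggkpefm


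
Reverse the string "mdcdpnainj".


Input: mdcdpnainj
Reading characters right to left:
  Position 9: 'j'
  Position 8: 'n'
  Position 7: 'i'
  Position 6: 'a'
  Position 5: 'n'
  Position 4: 'p'
  Position 3: 'd'
  Position 2: 'c'
  Position 1: 'd'
  Position 0: 'm'
Reversed: jnianpdcdm

jnianpdcdm


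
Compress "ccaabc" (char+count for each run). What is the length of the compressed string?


Input: ccaabc
Runs:
  'c' x 2 => "c2"
  'a' x 2 => "a2"
  'b' x 1 => "b1"
  'c' x 1 => "c1"
Compressed: "c2a2b1c1"
Compressed length: 8

8


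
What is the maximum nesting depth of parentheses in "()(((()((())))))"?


Input: "()(((()((())))))"
Tracking depth:
  Position 0 '(': depth becomes 1
  Position 1 ')': depth becomes 0
  Position 2 '(': depth becomes 1
  Position 3 '(': depth becomes 2
  Position 4 '(': depth becomes 3
  Position 5 '(': depth becomes 4
  Position 6 ')': depth becomes 3
  Position 7 '(': depth becomes 4
  Position 8 '(': depth becomes 5
  Position 9 '(': depth becomes 6
  Position 10 ')': depth becomes 5
  Position 11 ')': depth becomes 4
  Position 12 ')': depth becomes 3
  Position 13 ')': depth becomes 2
  Position 14 ')': depth becomes 1
  Position 15 ')': depth becomes 0
Maximum depth reached: 6

6


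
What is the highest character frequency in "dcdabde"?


Input: dcdabde
Character counts:
  'a': 1
  'b': 1
  'c': 1
  'd': 3
  'e': 1
Maximum frequency: 3

3


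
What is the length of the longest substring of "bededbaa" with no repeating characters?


Input: "bededbaa"
Sliding window (track last position of each char):
  Position 0 ('b'): window [0,0] length 1 -- new best
  Position 1 ('e'): window [0,1] length 2 -- new best
  Position 2 ('d'): window [0,2] length 3 -- new best
  Position 3 ('e'): repeat (last at 1), move window start to 2
  Position 3 ('e'): window [2,3] length 2
  Position 4 ('d'): repeat (last at 2), move window start to 3
  Position 4 ('d'): window [3,4] length 2
  Position 5 ('b'): window [3,5] length 3
  Position 6 ('a'): window [3,6] length 4 -- new best
  Position 7 ('a'): repeat (last at 6), move window start to 7
  Position 7 ('a'): window [7,7] length 1
Longest substring with no repeats: "edba" with length 4

4


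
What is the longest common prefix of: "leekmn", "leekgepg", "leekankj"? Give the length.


Words: leekmn, leekgepg, leekankj
  Position 0: all 'l' => match
  Position 1: all 'e' => match
  Position 2: all 'e' => match
  Position 3: all 'k' => match
  Position 4: ('m', 'g', 'a') => mismatch, stop
LCP = "leek" (length 4)

4


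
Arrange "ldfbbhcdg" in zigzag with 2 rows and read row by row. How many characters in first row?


Zigzag "ldfbbhcdg" into 2 rows:
Placing characters:
  'l' => row 0
  'd' => row 1
  'f' => row 0
  'b' => row 1
  'b' => row 0
  'h' => row 1
  'c' => row 0
  'd' => row 1
  'g' => row 0
Rows:
  Row 0: "lfbcg"
  Row 1: "dbhd"
First row length: 5

5


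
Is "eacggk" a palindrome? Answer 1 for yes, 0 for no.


Input: eacggk
Reversed: kggcae
  Compare pos 0 ('e') with pos 5 ('k'): MISMATCH
  Compare pos 1 ('a') with pos 4 ('g'): MISMATCH
  Compare pos 2 ('c') with pos 3 ('g'): MISMATCH
Result: not a palindrome

0


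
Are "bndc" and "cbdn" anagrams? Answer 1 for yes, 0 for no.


Strings: "bndc", "cbdn"
Sorted first:  bcdn
Sorted second: bcdn
Sorted forms match => anagrams

1


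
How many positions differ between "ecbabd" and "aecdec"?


Comparing "ecbabd" and "aecdec" position by position:
  Position 0: 'e' vs 'a' => DIFFER
  Position 1: 'c' vs 'e' => DIFFER
  Position 2: 'b' vs 'c' => DIFFER
  Position 3: 'a' vs 'd' => DIFFER
  Position 4: 'b' vs 'e' => DIFFER
  Position 5: 'd' vs 'c' => DIFFER
Positions that differ: 6

6


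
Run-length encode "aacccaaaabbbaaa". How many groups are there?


Input: aacccaaaabbbaaa
Scanning for consecutive runs:
  Group 1: 'a' x 2 (positions 0-1)
  Group 2: 'c' x 3 (positions 2-4)
  Group 3: 'a' x 4 (positions 5-8)
  Group 4: 'b' x 3 (positions 9-11)
  Group 5: 'a' x 3 (positions 12-14)
Total groups: 5

5


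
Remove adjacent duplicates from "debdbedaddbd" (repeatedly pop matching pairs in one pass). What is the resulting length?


Input: debdbedaddbd
Stack-based adjacent duplicate removal:
  Read 'd': push. Stack: d
  Read 'e': push. Stack: de
  Read 'b': push. Stack: deb
  Read 'd': push. Stack: debd
  Read 'b': push. Stack: debdb
  Read 'e': push. Stack: debdbe
  Read 'd': push. Stack: debdbed
  Read 'a': push. Stack: debdbeda
  Read 'd': push. Stack: debdbedad
  Read 'd': matches stack top 'd' => pop. Stack: debdbeda
  Read 'b': push. Stack: debdbedab
  Read 'd': push. Stack: debdbedabd
Final stack: "debdbedabd" (length 10)

10


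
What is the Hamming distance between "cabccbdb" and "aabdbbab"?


Comparing "cabccbdb" and "aabdbbab" position by position:
  Position 0: 'c' vs 'a' => differ
  Position 1: 'a' vs 'a' => same
  Position 2: 'b' vs 'b' => same
  Position 3: 'c' vs 'd' => differ
  Position 4: 'c' vs 'b' => differ
  Position 5: 'b' vs 'b' => same
  Position 6: 'd' vs 'a' => differ
  Position 7: 'b' vs 'b' => same
Total differences (Hamming distance): 4

4


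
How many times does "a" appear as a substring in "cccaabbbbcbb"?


Searching for "a" in "cccaabbbbcbb"
Scanning each position:
  Position 0: "c" => no
  Position 1: "c" => no
  Position 2: "c" => no
  Position 3: "a" => MATCH
  Position 4: "a" => MATCH
  Position 5: "b" => no
  Position 6: "b" => no
  Position 7: "b" => no
  Position 8: "b" => no
  Position 9: "c" => no
  Position 10: "b" => no
  Position 11: "b" => no
Total occurrences: 2

2


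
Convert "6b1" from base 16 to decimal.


Input: "6b1" in base 16
Positional expansion:
  Digit '6' (value 6) x 16^2 = 1536
  Digit 'b' (value 11) x 16^1 = 176
  Digit '1' (value 1) x 16^0 = 1
Sum = 1713

1713


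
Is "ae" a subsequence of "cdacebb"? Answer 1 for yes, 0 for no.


Check if "ae" is a subsequence of "cdacebb"
Greedy scan:
  Position 0 ('c'): no match needed
  Position 1 ('d'): no match needed
  Position 2 ('a'): matches sub[0] = 'a'
  Position 3 ('c'): no match needed
  Position 4 ('e'): matches sub[1] = 'e'
  Position 5 ('b'): no match needed
  Position 6 ('b'): no match needed
All 2 characters matched => is a subsequence

1


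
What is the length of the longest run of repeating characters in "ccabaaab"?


Input: "ccabaaab"
Scanning for longest run:
  Position 1 ('c'): continues run of 'c', length=2
  Position 2 ('a'): new char, reset run to 1
  Position 3 ('b'): new char, reset run to 1
  Position 4 ('a'): new char, reset run to 1
  Position 5 ('a'): continues run of 'a', length=2
  Position 6 ('a'): continues run of 'a', length=3
  Position 7 ('b'): new char, reset run to 1
Longest run: 'a' with length 3

3


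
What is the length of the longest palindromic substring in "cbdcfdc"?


Input: "cbdcfdc"
Checking substrings for palindromes:
  No multi-char palindromic substrings found
Longest palindromic substring: "c" with length 1

1


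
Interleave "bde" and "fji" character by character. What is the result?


Interleaving "bde" and "fji":
  Position 0: 'b' from first, 'f' from second => "bf"
  Position 1: 'd' from first, 'j' from second => "dj"
  Position 2: 'e' from first, 'i' from second => "ei"
Result: bfdjei

bfdjei


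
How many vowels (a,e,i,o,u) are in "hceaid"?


Input: hceaid
Checking each character:
  'h' at position 0: consonant
  'c' at position 1: consonant
  'e' at position 2: vowel (running total: 1)
  'a' at position 3: vowel (running total: 2)
  'i' at position 4: vowel (running total: 3)
  'd' at position 5: consonant
Total vowels: 3

3


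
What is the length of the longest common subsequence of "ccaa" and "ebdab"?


LCS of "ccaa" and "ebdab"
DP table:
           e    b    d    a    b
      0    0    0    0    0    0
  c   0    0    0    0    0    0
  c   0    0    0    0    0    0
  a   0    0    0    0    1    1
  a   0    0    0    0    1    1
LCS length = dp[4][5] = 1

1


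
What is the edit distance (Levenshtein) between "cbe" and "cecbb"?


Computing edit distance: "cbe" -> "cecbb"
DP table:
           c    e    c    b    b
      0    1    2    3    4    5
  c   1    0    1    2    3    4
  b   2    1    1    2    2    3
  e   3    2    1    2    3    3
Edit distance = dp[3][5] = 3

3


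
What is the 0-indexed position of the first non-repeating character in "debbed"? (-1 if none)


Input: debbed
Character frequencies:
  'b': 2
  'd': 2
  'e': 2
Scanning left to right for freq == 1:
  Position 0 ('d'): freq=2, skip
  Position 1 ('e'): freq=2, skip
  Position 2 ('b'): freq=2, skip
  Position 3 ('b'): freq=2, skip
  Position 4 ('e'): freq=2, skip
  Position 5 ('d'): freq=2, skip
  No unique character found => answer = -1

-1


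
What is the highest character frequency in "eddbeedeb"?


Input: eddbeedeb
Character counts:
  'b': 2
  'd': 3
  'e': 4
Maximum frequency: 4

4


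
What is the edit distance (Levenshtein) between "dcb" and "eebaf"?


Computing edit distance: "dcb" -> "eebaf"
DP table:
           e    e    b    a    f
      0    1    2    3    4    5
  d   1    1    2    3    4    5
  c   2    2    2    3    4    5
  b   3    3    3    2    3    4
Edit distance = dp[3][5] = 4

4


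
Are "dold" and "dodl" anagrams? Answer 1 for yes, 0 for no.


Strings: "dold", "dodl"
Sorted first:  ddlo
Sorted second: ddlo
Sorted forms match => anagrams

1


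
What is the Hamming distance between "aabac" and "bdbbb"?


Comparing "aabac" and "bdbbb" position by position:
  Position 0: 'a' vs 'b' => differ
  Position 1: 'a' vs 'd' => differ
  Position 2: 'b' vs 'b' => same
  Position 3: 'a' vs 'b' => differ
  Position 4: 'c' vs 'b' => differ
Total differences (Hamming distance): 4

4


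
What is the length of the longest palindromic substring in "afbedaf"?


Input: "afbedaf"
Checking substrings for palindromes:
  No multi-char palindromic substrings found
Longest palindromic substring: "a" with length 1

1


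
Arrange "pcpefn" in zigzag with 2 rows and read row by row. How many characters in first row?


Zigzag "pcpefn" into 2 rows:
Placing characters:
  'p' => row 0
  'c' => row 1
  'p' => row 0
  'e' => row 1
  'f' => row 0
  'n' => row 1
Rows:
  Row 0: "ppf"
  Row 1: "cen"
First row length: 3

3


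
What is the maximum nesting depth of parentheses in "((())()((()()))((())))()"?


Input: "((())()((()()))((())))()"
Tracking depth:
  Position 0 '(': depth becomes 1
  Position 1 '(': depth becomes 2
  Position 2 '(': depth becomes 3
  Position 3 ')': depth becomes 2
  Position 4 ')': depth becomes 1
  Position 5 '(': depth becomes 2
  Position 6 ')': depth becomes 1
  Position 7 '(': depth becomes 2
  Position 8 '(': depth becomes 3
  Position 9 '(': depth becomes 4
  Position 10 ')': depth becomes 3
  Position 11 '(': depth becomes 4
  Position 12 ')': depth becomes 3
  Position 13 ')': depth becomes 2
  Position 14 ')': depth becomes 1
  Position 15 '(': depth becomes 2
  Position 16 '(': depth becomes 3
  Position 17 '(': depth becomes 4
  Position 18 ')': depth becomes 3
  Position 19 ')': depth becomes 2
  Position 20 ')': depth becomes 1
  Position 21 ')': depth becomes 0
  Position 22 '(': depth becomes 1
  Position 23 ')': depth becomes 0
Maximum depth reached: 4

4


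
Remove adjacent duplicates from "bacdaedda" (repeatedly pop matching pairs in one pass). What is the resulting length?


Input: bacdaedda
Stack-based adjacent duplicate removal:
  Read 'b': push. Stack: b
  Read 'a': push. Stack: ba
  Read 'c': push. Stack: bac
  Read 'd': push. Stack: bacd
  Read 'a': push. Stack: bacda
  Read 'e': push. Stack: bacdae
  Read 'd': push. Stack: bacdaed
  Read 'd': matches stack top 'd' => pop. Stack: bacdae
  Read 'a': push. Stack: bacdaea
Final stack: "bacdaea" (length 7)

7


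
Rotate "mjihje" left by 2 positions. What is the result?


Input: "mjihje", rotate left by 2
First 2 characters: "mj"
Remaining characters: "ihje"
Concatenate remaining + first: "ihje" + "mj" = "ihjemj"

ihjemj


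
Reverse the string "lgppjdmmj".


Input: lgppjdmmj
Reading characters right to left:
  Position 8: 'j'
  Position 7: 'm'
  Position 6: 'm'
  Position 5: 'd'
  Position 4: 'j'
  Position 3: 'p'
  Position 2: 'p'
  Position 1: 'g'
  Position 0: 'l'
Reversed: jmmdjppgl

jmmdjppgl


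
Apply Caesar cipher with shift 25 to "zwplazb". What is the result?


Caesar cipher: shift "zwplazb" by 25
  'z' (pos 25) + 25 = pos 24 = 'y'
  'w' (pos 22) + 25 = pos 21 = 'v'
  'p' (pos 15) + 25 = pos 14 = 'o'
  'l' (pos 11) + 25 = pos 10 = 'k'
  'a' (pos 0) + 25 = pos 25 = 'z'
  'z' (pos 25) + 25 = pos 24 = 'y'
  'b' (pos 1) + 25 = pos 0 = 'a'
Result: yvokzya

yvokzya


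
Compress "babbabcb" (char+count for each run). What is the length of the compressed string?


Input: babbabcb
Runs:
  'b' x 1 => "b1"
  'a' x 1 => "a1"
  'b' x 2 => "b2"
  'a' x 1 => "a1"
  'b' x 1 => "b1"
  'c' x 1 => "c1"
  'b' x 1 => "b1"
Compressed: "b1a1b2a1b1c1b1"
Compressed length: 14

14


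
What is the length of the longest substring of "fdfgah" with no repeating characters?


Input: "fdfgah"
Sliding window (track last position of each char):
  Position 0 ('f'): window [0,0] length 1 -- new best
  Position 1 ('d'): window [0,1] length 2 -- new best
  Position 2 ('f'): repeat (last at 0), move window start to 1
  Position 2 ('f'): window [1,2] length 2
  Position 3 ('g'): window [1,3] length 3 -- new best
  Position 4 ('a'): window [1,4] length 4 -- new best
  Position 5 ('h'): window [1,5] length 5 -- new best
Longest substring with no repeats: "dfgah" with length 5

5


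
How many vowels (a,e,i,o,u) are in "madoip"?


Input: madoip
Checking each character:
  'm' at position 0: consonant
  'a' at position 1: vowel (running total: 1)
  'd' at position 2: consonant
  'o' at position 3: vowel (running total: 2)
  'i' at position 4: vowel (running total: 3)
  'p' at position 5: consonant
Total vowels: 3

3


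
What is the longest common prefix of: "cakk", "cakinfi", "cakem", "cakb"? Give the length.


Words: cakk, cakinfi, cakem, cakb
  Position 0: all 'c' => match
  Position 1: all 'a' => match
  Position 2: all 'k' => match
  Position 3: ('k', 'i', 'e', 'b') => mismatch, stop
LCP = "cak" (length 3)

3


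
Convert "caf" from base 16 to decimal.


Input: "caf" in base 16
Positional expansion:
  Digit 'c' (value 12) x 16^2 = 3072
  Digit 'a' (value 10) x 16^1 = 160
  Digit 'f' (value 15) x 16^0 = 15
Sum = 3247

3247


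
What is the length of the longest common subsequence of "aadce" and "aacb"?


LCS of "aadce" and "aacb"
DP table:
           a    a    c    b
      0    0    0    0    0
  a   0    1    1    1    1
  a   0    1    2    2    2
  d   0    1    2    2    2
  c   0    1    2    3    3
  e   0    1    2    3    3
LCS length = dp[5][4] = 3

3


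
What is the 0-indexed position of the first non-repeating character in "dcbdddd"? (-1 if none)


Input: dcbdddd
Character frequencies:
  'b': 1
  'c': 1
  'd': 5
Scanning left to right for freq == 1:
  Position 0 ('d'): freq=5, skip
  Position 1 ('c'): unique! => answer = 1

1


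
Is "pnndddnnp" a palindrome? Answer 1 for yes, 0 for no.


Input: pnndddnnp
Reversed: pnndddnnp
  Compare pos 0 ('p') with pos 8 ('p'): match
  Compare pos 1 ('n') with pos 7 ('n'): match
  Compare pos 2 ('n') with pos 6 ('n'): match
  Compare pos 3 ('d') with pos 5 ('d'): match
Result: palindrome

1


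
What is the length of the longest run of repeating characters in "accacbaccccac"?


Input: "accacbaccccac"
Scanning for longest run:
  Position 1 ('c'): new char, reset run to 1
  Position 2 ('c'): continues run of 'c', length=2
  Position 3 ('a'): new char, reset run to 1
  Position 4 ('c'): new char, reset run to 1
  Position 5 ('b'): new char, reset run to 1
  Position 6 ('a'): new char, reset run to 1
  Position 7 ('c'): new char, reset run to 1
  Position 8 ('c'): continues run of 'c', length=2
  Position 9 ('c'): continues run of 'c', length=3
  Position 10 ('c'): continues run of 'c', length=4
  Position 11 ('a'): new char, reset run to 1
  Position 12 ('c'): new char, reset run to 1
Longest run: 'c' with length 4

4


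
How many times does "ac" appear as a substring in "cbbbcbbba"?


Searching for "ac" in "cbbbcbbba"
Scanning each position:
  Position 0: "cb" => no
  Position 1: "bb" => no
  Position 2: "bb" => no
  Position 3: "bc" => no
  Position 4: "cb" => no
  Position 5: "bb" => no
  Position 6: "bb" => no
  Position 7: "ba" => no
Total occurrences: 0

0


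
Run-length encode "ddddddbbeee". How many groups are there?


Input: ddddddbbeee
Scanning for consecutive runs:
  Group 1: 'd' x 6 (positions 0-5)
  Group 2: 'b' x 2 (positions 6-7)
  Group 3: 'e' x 3 (positions 8-10)
Total groups: 3

3


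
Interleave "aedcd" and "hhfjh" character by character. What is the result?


Interleaving "aedcd" and "hhfjh":
  Position 0: 'a' from first, 'h' from second => "ah"
  Position 1: 'e' from first, 'h' from second => "eh"
  Position 2: 'd' from first, 'f' from second => "df"
  Position 3: 'c' from first, 'j' from second => "cj"
  Position 4: 'd' from first, 'h' from second => "dh"
Result: ahehdfcjdh

ahehdfcjdh


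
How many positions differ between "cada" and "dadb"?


Comparing "cada" and "dadb" position by position:
  Position 0: 'c' vs 'd' => DIFFER
  Position 1: 'a' vs 'a' => same
  Position 2: 'd' vs 'd' => same
  Position 3: 'a' vs 'b' => DIFFER
Positions that differ: 2

2


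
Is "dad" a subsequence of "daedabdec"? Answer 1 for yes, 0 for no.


Check if "dad" is a subsequence of "daedabdec"
Greedy scan:
  Position 0 ('d'): matches sub[0] = 'd'
  Position 1 ('a'): matches sub[1] = 'a'
  Position 2 ('e'): no match needed
  Position 3 ('d'): matches sub[2] = 'd'
  Position 4 ('a'): no match needed
  Position 5 ('b'): no match needed
  Position 6 ('d'): no match needed
  Position 7 ('e'): no match needed
  Position 8 ('c'): no match needed
All 3 characters matched => is a subsequence

1


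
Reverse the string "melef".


Input: melef
Reading characters right to left:
  Position 4: 'f'
  Position 3: 'e'
  Position 2: 'l'
  Position 1: 'e'
  Position 0: 'm'
Reversed: felem

felem


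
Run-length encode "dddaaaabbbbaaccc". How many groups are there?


Input: dddaaaabbbbaaccc
Scanning for consecutive runs:
  Group 1: 'd' x 3 (positions 0-2)
  Group 2: 'a' x 4 (positions 3-6)
  Group 3: 'b' x 4 (positions 7-10)
  Group 4: 'a' x 2 (positions 11-12)
  Group 5: 'c' x 3 (positions 13-15)
Total groups: 5

5


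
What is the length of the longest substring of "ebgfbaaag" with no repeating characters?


Input: "ebgfbaaag"
Sliding window (track last position of each char):
  Position 0 ('e'): window [0,0] length 1 -- new best
  Position 1 ('b'): window [0,1] length 2 -- new best
  Position 2 ('g'): window [0,2] length 3 -- new best
  Position 3 ('f'): window [0,3] length 4 -- new best
  Position 4 ('b'): repeat (last at 1), move window start to 2
  Position 4 ('b'): window [2,4] length 3
  Position 5 ('a'): window [2,5] length 4
  Position 6 ('a'): repeat (last at 5), move window start to 6
  Position 6 ('a'): window [6,6] length 1
  Position 7 ('a'): repeat (last at 6), move window start to 7
  Position 7 ('a'): window [7,7] length 1
  Position 8 ('g'): window [7,8] length 2
Longest substring with no repeats: "ebgf" with length 4

4


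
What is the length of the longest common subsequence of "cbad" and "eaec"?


LCS of "cbad" and "eaec"
DP table:
           e    a    e    c
      0    0    0    0    0
  c   0    0    0    0    1
  b   0    0    0    0    1
  a   0    0    1    1    1
  d   0    0    1    1    1
LCS length = dp[4][4] = 1

1


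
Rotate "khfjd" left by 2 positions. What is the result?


Input: "khfjd", rotate left by 2
First 2 characters: "kh"
Remaining characters: "fjd"
Concatenate remaining + first: "fjd" + "kh" = "fjdkh"

fjdkh


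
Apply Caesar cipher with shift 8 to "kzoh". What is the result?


Caesar cipher: shift "kzoh" by 8
  'k' (pos 10) + 8 = pos 18 = 's'
  'z' (pos 25) + 8 = pos 7 = 'h'
  'o' (pos 14) + 8 = pos 22 = 'w'
  'h' (pos 7) + 8 = pos 15 = 'p'
Result: shwp

shwp


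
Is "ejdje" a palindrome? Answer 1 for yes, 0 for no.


Input: ejdje
Reversed: ejdje
  Compare pos 0 ('e') with pos 4 ('e'): match
  Compare pos 1 ('j') with pos 3 ('j'): match
Result: palindrome

1


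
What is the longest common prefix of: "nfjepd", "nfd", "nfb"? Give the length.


Words: nfjepd, nfd, nfb
  Position 0: all 'n' => match
  Position 1: all 'f' => match
  Position 2: ('j', 'd', 'b') => mismatch, stop
LCP = "nf" (length 2)

2


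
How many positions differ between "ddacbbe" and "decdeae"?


Comparing "ddacbbe" and "decdeae" position by position:
  Position 0: 'd' vs 'd' => same
  Position 1: 'd' vs 'e' => DIFFER
  Position 2: 'a' vs 'c' => DIFFER
  Position 3: 'c' vs 'd' => DIFFER
  Position 4: 'b' vs 'e' => DIFFER
  Position 5: 'b' vs 'a' => DIFFER
  Position 6: 'e' vs 'e' => same
Positions that differ: 5

5


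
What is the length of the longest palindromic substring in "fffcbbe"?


Input: "fffcbbe"
Checking substrings for palindromes:
  [0:3] "fff" (len 3) => palindrome
  [0:2] "ff" (len 2) => palindrome
  [1:3] "ff" (len 2) => palindrome
  [4:6] "bb" (len 2) => palindrome
Longest palindromic substring: "fff" with length 3

3


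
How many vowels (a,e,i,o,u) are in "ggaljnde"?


Input: ggaljnde
Checking each character:
  'g' at position 0: consonant
  'g' at position 1: consonant
  'a' at position 2: vowel (running total: 1)
  'l' at position 3: consonant
  'j' at position 4: consonant
  'n' at position 5: consonant
  'd' at position 6: consonant
  'e' at position 7: vowel (running total: 2)
Total vowels: 2

2


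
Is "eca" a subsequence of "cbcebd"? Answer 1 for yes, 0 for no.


Check if "eca" is a subsequence of "cbcebd"
Greedy scan:
  Position 0 ('c'): no match needed
  Position 1 ('b'): no match needed
  Position 2 ('c'): no match needed
  Position 3 ('e'): matches sub[0] = 'e'
  Position 4 ('b'): no match needed
  Position 5 ('d'): no match needed
Only matched 1/3 characters => not a subsequence

0


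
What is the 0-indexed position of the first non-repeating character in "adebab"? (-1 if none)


Input: adebab
Character frequencies:
  'a': 2
  'b': 2
  'd': 1
  'e': 1
Scanning left to right for freq == 1:
  Position 0 ('a'): freq=2, skip
  Position 1 ('d'): unique! => answer = 1

1


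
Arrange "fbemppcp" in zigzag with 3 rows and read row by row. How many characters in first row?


Zigzag "fbemppcp" into 3 rows:
Placing characters:
  'f' => row 0
  'b' => row 1
  'e' => row 2
  'm' => row 1
  'p' => row 0
  'p' => row 1
  'c' => row 2
  'p' => row 1
Rows:
  Row 0: "fp"
  Row 1: "bmpp"
  Row 2: "ec"
First row length: 2

2


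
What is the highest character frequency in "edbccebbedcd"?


Input: edbccebbedcd
Character counts:
  'b': 3
  'c': 3
  'd': 3
  'e': 3
Maximum frequency: 3

3


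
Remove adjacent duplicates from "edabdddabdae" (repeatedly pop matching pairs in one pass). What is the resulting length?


Input: edabdddabdae
Stack-based adjacent duplicate removal:
  Read 'e': push. Stack: e
  Read 'd': push. Stack: ed
  Read 'a': push. Stack: eda
  Read 'b': push. Stack: edab
  Read 'd': push. Stack: edabd
  Read 'd': matches stack top 'd' => pop. Stack: edab
  Read 'd': push. Stack: edabd
  Read 'a': push. Stack: edabda
  Read 'b': push. Stack: edabdab
  Read 'd': push. Stack: edabdabd
  Read 'a': push. Stack: edabdabda
  Read 'e': push. Stack: edabdabdae
Final stack: "edabdabdae" (length 10)

10


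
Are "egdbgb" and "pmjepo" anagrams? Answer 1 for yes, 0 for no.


Strings: "egdbgb", "pmjepo"
Sorted first:  bbdegg
Sorted second: ejmopp
Differ at position 0: 'b' vs 'e' => not anagrams

0


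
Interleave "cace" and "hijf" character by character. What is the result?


Interleaving "cace" and "hijf":
  Position 0: 'c' from first, 'h' from second => "ch"
  Position 1: 'a' from first, 'i' from second => "ai"
  Position 2: 'c' from first, 'j' from second => "cj"
  Position 3: 'e' from first, 'f' from second => "ef"
Result: chaicjef

chaicjef


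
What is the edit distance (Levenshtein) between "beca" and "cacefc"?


Computing edit distance: "beca" -> "cacefc"
DP table:
           c    a    c    e    f    c
      0    1    2    3    4    5    6
  b   1    1    2    3    4    5    6
  e   2    2    2    3    3    4    5
  c   3    2    3    2    3    4    4
  a   4    3    2    3    3    4    5
Edit distance = dp[4][6] = 5

5


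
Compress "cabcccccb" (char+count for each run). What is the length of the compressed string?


Input: cabcccccb
Runs:
  'c' x 1 => "c1"
  'a' x 1 => "a1"
  'b' x 1 => "b1"
  'c' x 5 => "c5"
  'b' x 1 => "b1"
Compressed: "c1a1b1c5b1"
Compressed length: 10

10


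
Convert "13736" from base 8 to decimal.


Input: "13736" in base 8
Positional expansion:
  Digit '1' (value 1) x 8^4 = 4096
  Digit '3' (value 3) x 8^3 = 1536
  Digit '7' (value 7) x 8^2 = 448
  Digit '3' (value 3) x 8^1 = 24
  Digit '6' (value 6) x 8^0 = 6
Sum = 6110

6110


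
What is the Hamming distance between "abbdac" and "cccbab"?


Comparing "abbdac" and "cccbab" position by position:
  Position 0: 'a' vs 'c' => differ
  Position 1: 'b' vs 'c' => differ
  Position 2: 'b' vs 'c' => differ
  Position 3: 'd' vs 'b' => differ
  Position 4: 'a' vs 'a' => same
  Position 5: 'c' vs 'b' => differ
Total differences (Hamming distance): 5

5


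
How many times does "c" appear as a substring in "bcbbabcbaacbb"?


Searching for "c" in "bcbbabcbaacbb"
Scanning each position:
  Position 0: "b" => no
  Position 1: "c" => MATCH
  Position 2: "b" => no
  Position 3: "b" => no
  Position 4: "a" => no
  Position 5: "b" => no
  Position 6: "c" => MATCH
  Position 7: "b" => no
  Position 8: "a" => no
  Position 9: "a" => no
  Position 10: "c" => MATCH
  Position 11: "b" => no
  Position 12: "b" => no
Total occurrences: 3

3


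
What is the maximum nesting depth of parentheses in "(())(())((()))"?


Input: "(())(())((()))"
Tracking depth:
  Position 0 '(': depth becomes 1
  Position 1 '(': depth becomes 2
  Position 2 ')': depth becomes 1
  Position 3 ')': depth becomes 0
  Position 4 '(': depth becomes 1
  Position 5 '(': depth becomes 2
  Position 6 ')': depth becomes 1
  Position 7 ')': depth becomes 0
  Position 8 '(': depth becomes 1
  Position 9 '(': depth becomes 2
  Position 10 '(': depth becomes 3
  Position 11 ')': depth becomes 2
  Position 12 ')': depth becomes 1
  Position 13 ')': depth becomes 0
Maximum depth reached: 3

3


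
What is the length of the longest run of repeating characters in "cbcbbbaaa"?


Input: "cbcbbbaaa"
Scanning for longest run:
  Position 1 ('b'): new char, reset run to 1
  Position 2 ('c'): new char, reset run to 1
  Position 3 ('b'): new char, reset run to 1
  Position 4 ('b'): continues run of 'b', length=2
  Position 5 ('b'): continues run of 'b', length=3
  Position 6 ('a'): new char, reset run to 1
  Position 7 ('a'): continues run of 'a', length=2
  Position 8 ('a'): continues run of 'a', length=3
Longest run: 'b' with length 3

3


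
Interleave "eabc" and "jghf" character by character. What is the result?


Interleaving "eabc" and "jghf":
  Position 0: 'e' from first, 'j' from second => "ej"
  Position 1: 'a' from first, 'g' from second => "ag"
  Position 2: 'b' from first, 'h' from second => "bh"
  Position 3: 'c' from first, 'f' from second => "cf"
Result: ejagbhcf

ejagbhcf


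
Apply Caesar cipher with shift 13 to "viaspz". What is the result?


Caesar cipher: shift "viaspz" by 13
  'v' (pos 21) + 13 = pos 8 = 'i'
  'i' (pos 8) + 13 = pos 21 = 'v'
  'a' (pos 0) + 13 = pos 13 = 'n'
  's' (pos 18) + 13 = pos 5 = 'f'
  'p' (pos 15) + 13 = pos 2 = 'c'
  'z' (pos 25) + 13 = pos 12 = 'm'
Result: ivnfcm

ivnfcm


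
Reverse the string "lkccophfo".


Input: lkccophfo
Reading characters right to left:
  Position 8: 'o'
  Position 7: 'f'
  Position 6: 'h'
  Position 5: 'p'
  Position 4: 'o'
  Position 3: 'c'
  Position 2: 'c'
  Position 1: 'k'
  Position 0: 'l'
Reversed: ofhpocckl

ofhpocckl


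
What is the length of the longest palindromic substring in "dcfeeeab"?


Input: "dcfeeeab"
Checking substrings for palindromes:
  [3:6] "eee" (len 3) => palindrome
  [3:5] "ee" (len 2) => palindrome
  [4:6] "ee" (len 2) => palindrome
Longest palindromic substring: "eee" with length 3

3


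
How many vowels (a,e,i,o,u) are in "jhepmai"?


Input: jhepmai
Checking each character:
  'j' at position 0: consonant
  'h' at position 1: consonant
  'e' at position 2: vowel (running total: 1)
  'p' at position 3: consonant
  'm' at position 4: consonant
  'a' at position 5: vowel (running total: 2)
  'i' at position 6: vowel (running total: 3)
Total vowels: 3

3


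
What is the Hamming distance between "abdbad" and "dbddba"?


Comparing "abdbad" and "dbddba" position by position:
  Position 0: 'a' vs 'd' => differ
  Position 1: 'b' vs 'b' => same
  Position 2: 'd' vs 'd' => same
  Position 3: 'b' vs 'd' => differ
  Position 4: 'a' vs 'b' => differ
  Position 5: 'd' vs 'a' => differ
Total differences (Hamming distance): 4

4


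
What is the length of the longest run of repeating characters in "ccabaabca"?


Input: "ccabaabca"
Scanning for longest run:
  Position 1 ('c'): continues run of 'c', length=2
  Position 2 ('a'): new char, reset run to 1
  Position 3 ('b'): new char, reset run to 1
  Position 4 ('a'): new char, reset run to 1
  Position 5 ('a'): continues run of 'a', length=2
  Position 6 ('b'): new char, reset run to 1
  Position 7 ('c'): new char, reset run to 1
  Position 8 ('a'): new char, reset run to 1
Longest run: 'c' with length 2

2


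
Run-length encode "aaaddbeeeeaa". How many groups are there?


Input: aaaddbeeeeaa
Scanning for consecutive runs:
  Group 1: 'a' x 3 (positions 0-2)
  Group 2: 'd' x 2 (positions 3-4)
  Group 3: 'b' x 1 (positions 5-5)
  Group 4: 'e' x 4 (positions 6-9)
  Group 5: 'a' x 2 (positions 10-11)
Total groups: 5

5


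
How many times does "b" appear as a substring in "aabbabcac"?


Searching for "b" in "aabbabcac"
Scanning each position:
  Position 0: "a" => no
  Position 1: "a" => no
  Position 2: "b" => MATCH
  Position 3: "b" => MATCH
  Position 4: "a" => no
  Position 5: "b" => MATCH
  Position 6: "c" => no
  Position 7: "a" => no
  Position 8: "c" => no
Total occurrences: 3

3


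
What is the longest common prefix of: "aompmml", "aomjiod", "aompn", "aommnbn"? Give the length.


Words: aompmml, aomjiod, aompn, aommnbn
  Position 0: all 'a' => match
  Position 1: all 'o' => match
  Position 2: all 'm' => match
  Position 3: ('p', 'j', 'p', 'm') => mismatch, stop
LCP = "aom" (length 3)

3


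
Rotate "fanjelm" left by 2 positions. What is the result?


Input: "fanjelm", rotate left by 2
First 2 characters: "fa"
Remaining characters: "njelm"
Concatenate remaining + first: "njelm" + "fa" = "njelmfa"

njelmfa


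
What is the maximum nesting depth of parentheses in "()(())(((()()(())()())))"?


Input: "()(())(((()()(())()())))"
Tracking depth:
  Position 0 '(': depth becomes 1
  Position 1 ')': depth becomes 0
  Position 2 '(': depth becomes 1
  Position 3 '(': depth becomes 2
  Position 4 ')': depth becomes 1
  Position 5 ')': depth becomes 0
  Position 6 '(': depth becomes 1
  Position 7 '(': depth becomes 2
  Position 8 '(': depth becomes 3
  Position 9 '(': depth becomes 4
  Position 10 ')': depth becomes 3
  Position 11 '(': depth becomes 4
  Position 12 ')': depth becomes 3
  Position 13 '(': depth becomes 4
  Position 14 '(': depth becomes 5
  Position 15 ')': depth becomes 4
  Position 16 ')': depth becomes 3
  Position 17 '(': depth becomes 4
  Position 18 ')': depth becomes 3
  Position 19 '(': depth becomes 4
  Position 20 ')': depth becomes 3
  Position 21 ')': depth becomes 2
  Position 22 ')': depth becomes 1
  Position 23 ')': depth becomes 0
Maximum depth reached: 5

5


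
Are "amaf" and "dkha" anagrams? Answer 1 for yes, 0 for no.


Strings: "amaf", "dkha"
Sorted first:  aafm
Sorted second: adhk
Differ at position 1: 'a' vs 'd' => not anagrams

0


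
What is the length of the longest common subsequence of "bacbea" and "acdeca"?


LCS of "bacbea" and "acdeca"
DP table:
           a    c    d    e    c    a
      0    0    0    0    0    0    0
  b   0    0    0    0    0    0    0
  a   0    1    1    1    1    1    1
  c   0    1    2    2    2    2    2
  b   0    1    2    2    2    2    2
  e   0    1    2    2    3    3    3
  a   0    1    2    2    3    3    4
LCS length = dp[6][6] = 4

4


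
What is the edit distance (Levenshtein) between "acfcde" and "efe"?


Computing edit distance: "acfcde" -> "efe"
DP table:
           e    f    e
      0    1    2    3
  a   1    1    2    3
  c   2    2    2    3
  f   3    3    2    3
  c   4    4    3    3
  d   5    5    4    4
  e   6    5    5    4
Edit distance = dp[6][3] = 4

4


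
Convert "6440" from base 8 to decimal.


Input: "6440" in base 8
Positional expansion:
  Digit '6' (value 6) x 8^3 = 3072
  Digit '4' (value 4) x 8^2 = 256
  Digit '4' (value 4) x 8^1 = 32
  Digit '0' (value 0) x 8^0 = 0
Sum = 3360

3360


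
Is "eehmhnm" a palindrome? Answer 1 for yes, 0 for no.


Input: eehmhnm
Reversed: mnhmhee
  Compare pos 0 ('e') with pos 6 ('m'): MISMATCH
  Compare pos 1 ('e') with pos 5 ('n'): MISMATCH
  Compare pos 2 ('h') with pos 4 ('h'): match
Result: not a palindrome

0


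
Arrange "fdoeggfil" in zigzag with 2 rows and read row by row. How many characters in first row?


Zigzag "fdoeggfil" into 2 rows:
Placing characters:
  'f' => row 0
  'd' => row 1
  'o' => row 0
  'e' => row 1
  'g' => row 0
  'g' => row 1
  'f' => row 0
  'i' => row 1
  'l' => row 0
Rows:
  Row 0: "fogfl"
  Row 1: "degi"
First row length: 5

5


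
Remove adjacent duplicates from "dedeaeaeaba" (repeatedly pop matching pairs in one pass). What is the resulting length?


Input: dedeaeaeaba
Stack-based adjacent duplicate removal:
  Read 'd': push. Stack: d
  Read 'e': push. Stack: de
  Read 'd': push. Stack: ded
  Read 'e': push. Stack: dede
  Read 'a': push. Stack: dedea
  Read 'e': push. Stack: dedeae
  Read 'a': push. Stack: dedeaea
  Read 'e': push. Stack: dedeaeae
  Read 'a': push. Stack: dedeaeaea
  Read 'b': push. Stack: dedeaeaeab
  Read 'a': push. Stack: dedeaeaeaba
Final stack: "dedeaeaeaba" (length 11)

11


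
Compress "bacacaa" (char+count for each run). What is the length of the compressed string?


Input: bacacaa
Runs:
  'b' x 1 => "b1"
  'a' x 1 => "a1"
  'c' x 1 => "c1"
  'a' x 1 => "a1"
  'c' x 1 => "c1"
  'a' x 2 => "a2"
Compressed: "b1a1c1a1c1a2"
Compressed length: 12

12


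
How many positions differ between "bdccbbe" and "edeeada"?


Comparing "bdccbbe" and "edeeada" position by position:
  Position 0: 'b' vs 'e' => DIFFER
  Position 1: 'd' vs 'd' => same
  Position 2: 'c' vs 'e' => DIFFER
  Position 3: 'c' vs 'e' => DIFFER
  Position 4: 'b' vs 'a' => DIFFER
  Position 5: 'b' vs 'd' => DIFFER
  Position 6: 'e' vs 'a' => DIFFER
Positions that differ: 6

6


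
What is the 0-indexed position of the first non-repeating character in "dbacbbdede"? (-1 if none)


Input: dbacbbdede
Character frequencies:
  'a': 1
  'b': 3
  'c': 1
  'd': 3
  'e': 2
Scanning left to right for freq == 1:
  Position 0 ('d'): freq=3, skip
  Position 1 ('b'): freq=3, skip
  Position 2 ('a'): unique! => answer = 2

2


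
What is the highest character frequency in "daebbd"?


Input: daebbd
Character counts:
  'a': 1
  'b': 2
  'd': 2
  'e': 1
Maximum frequency: 2

2


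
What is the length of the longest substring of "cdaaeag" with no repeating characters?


Input: "cdaaeag"
Sliding window (track last position of each char):
  Position 0 ('c'): window [0,0] length 1 -- new best
  Position 1 ('d'): window [0,1] length 2 -- new best
  Position 2 ('a'): window [0,2] length 3 -- new best
  Position 3 ('a'): repeat (last at 2), move window start to 3
  Position 3 ('a'): window [3,3] length 1
  Position 4 ('e'): window [3,4] length 2
  Position 5 ('a'): repeat (last at 3), move window start to 4
  Position 5 ('a'): window [4,5] length 2
  Position 6 ('g'): window [4,6] length 3
Longest substring with no repeats: "cda" with length 3

3


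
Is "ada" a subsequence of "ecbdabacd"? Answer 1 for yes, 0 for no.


Check if "ada" is a subsequence of "ecbdabacd"
Greedy scan:
  Position 0 ('e'): no match needed
  Position 1 ('c'): no match needed
  Position 2 ('b'): no match needed
  Position 3 ('d'): no match needed
  Position 4 ('a'): matches sub[0] = 'a'
  Position 5 ('b'): no match needed
  Position 6 ('a'): no match needed
  Position 7 ('c'): no match needed
  Position 8 ('d'): matches sub[1] = 'd'
Only matched 2/3 characters => not a subsequence

0


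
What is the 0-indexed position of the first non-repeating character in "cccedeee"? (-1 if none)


Input: cccedeee
Character frequencies:
  'c': 3
  'd': 1
  'e': 4
Scanning left to right for freq == 1:
  Position 0 ('c'): freq=3, skip
  Position 1 ('c'): freq=3, skip
  Position 2 ('c'): freq=3, skip
  Position 3 ('e'): freq=4, skip
  Position 4 ('d'): unique! => answer = 4

4


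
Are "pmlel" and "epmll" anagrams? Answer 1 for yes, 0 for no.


Strings: "pmlel", "epmll"
Sorted first:  ellmp
Sorted second: ellmp
Sorted forms match => anagrams

1


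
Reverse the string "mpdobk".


Input: mpdobk
Reading characters right to left:
  Position 5: 'k'
  Position 4: 'b'
  Position 3: 'o'
  Position 2: 'd'
  Position 1: 'p'
  Position 0: 'm'
Reversed: kbodpm

kbodpm
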